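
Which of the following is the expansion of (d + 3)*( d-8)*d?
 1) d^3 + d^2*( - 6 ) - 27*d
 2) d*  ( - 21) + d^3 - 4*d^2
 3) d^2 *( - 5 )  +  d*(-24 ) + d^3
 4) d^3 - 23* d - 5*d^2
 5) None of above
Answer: 3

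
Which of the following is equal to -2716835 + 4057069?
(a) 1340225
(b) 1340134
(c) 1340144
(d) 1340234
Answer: d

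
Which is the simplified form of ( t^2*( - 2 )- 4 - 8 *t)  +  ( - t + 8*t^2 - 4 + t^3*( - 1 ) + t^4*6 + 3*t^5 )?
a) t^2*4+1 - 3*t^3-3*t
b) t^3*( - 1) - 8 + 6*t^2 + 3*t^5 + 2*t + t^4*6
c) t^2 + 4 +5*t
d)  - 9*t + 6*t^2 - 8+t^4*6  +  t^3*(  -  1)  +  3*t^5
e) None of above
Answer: d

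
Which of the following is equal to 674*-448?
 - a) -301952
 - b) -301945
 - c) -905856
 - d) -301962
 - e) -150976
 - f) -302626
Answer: a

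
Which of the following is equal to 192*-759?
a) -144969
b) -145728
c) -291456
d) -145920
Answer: b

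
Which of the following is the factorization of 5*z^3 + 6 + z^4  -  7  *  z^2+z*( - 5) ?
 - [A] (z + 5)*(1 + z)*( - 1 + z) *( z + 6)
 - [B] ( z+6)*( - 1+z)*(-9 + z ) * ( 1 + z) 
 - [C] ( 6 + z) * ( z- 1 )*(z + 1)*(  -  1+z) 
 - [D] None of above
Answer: C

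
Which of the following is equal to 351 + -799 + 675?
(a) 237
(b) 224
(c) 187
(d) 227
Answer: d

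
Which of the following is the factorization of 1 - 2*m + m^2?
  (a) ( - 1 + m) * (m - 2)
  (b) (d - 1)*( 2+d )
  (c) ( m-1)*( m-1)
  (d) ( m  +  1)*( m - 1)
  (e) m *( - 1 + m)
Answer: c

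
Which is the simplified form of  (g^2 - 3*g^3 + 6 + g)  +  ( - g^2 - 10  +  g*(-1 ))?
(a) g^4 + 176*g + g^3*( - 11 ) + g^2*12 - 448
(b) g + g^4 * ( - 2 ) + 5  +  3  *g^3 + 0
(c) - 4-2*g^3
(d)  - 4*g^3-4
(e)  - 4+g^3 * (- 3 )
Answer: e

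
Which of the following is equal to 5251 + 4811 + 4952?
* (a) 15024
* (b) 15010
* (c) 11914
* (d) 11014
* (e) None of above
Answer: e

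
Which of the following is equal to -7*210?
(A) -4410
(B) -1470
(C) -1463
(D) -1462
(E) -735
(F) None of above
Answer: B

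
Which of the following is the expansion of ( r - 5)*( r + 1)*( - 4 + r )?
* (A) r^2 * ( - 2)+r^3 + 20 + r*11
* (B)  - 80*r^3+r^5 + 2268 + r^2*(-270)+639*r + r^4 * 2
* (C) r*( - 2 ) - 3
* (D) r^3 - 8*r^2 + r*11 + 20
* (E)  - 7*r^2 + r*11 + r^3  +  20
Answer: D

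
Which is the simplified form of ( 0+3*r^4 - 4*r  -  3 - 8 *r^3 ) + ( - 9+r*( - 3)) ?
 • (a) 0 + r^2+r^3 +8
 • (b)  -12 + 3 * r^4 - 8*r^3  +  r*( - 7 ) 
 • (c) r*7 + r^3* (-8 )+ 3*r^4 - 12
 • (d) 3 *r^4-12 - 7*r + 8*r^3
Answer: b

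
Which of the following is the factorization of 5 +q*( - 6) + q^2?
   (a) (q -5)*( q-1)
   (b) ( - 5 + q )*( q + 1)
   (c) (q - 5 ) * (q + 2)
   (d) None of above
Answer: a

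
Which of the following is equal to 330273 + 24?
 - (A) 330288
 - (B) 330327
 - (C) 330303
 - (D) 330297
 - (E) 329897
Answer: D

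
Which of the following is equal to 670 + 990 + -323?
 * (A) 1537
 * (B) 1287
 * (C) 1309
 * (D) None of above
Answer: D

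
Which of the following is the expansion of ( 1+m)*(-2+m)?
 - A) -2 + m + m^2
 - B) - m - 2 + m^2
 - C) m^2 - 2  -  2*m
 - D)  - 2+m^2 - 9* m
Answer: B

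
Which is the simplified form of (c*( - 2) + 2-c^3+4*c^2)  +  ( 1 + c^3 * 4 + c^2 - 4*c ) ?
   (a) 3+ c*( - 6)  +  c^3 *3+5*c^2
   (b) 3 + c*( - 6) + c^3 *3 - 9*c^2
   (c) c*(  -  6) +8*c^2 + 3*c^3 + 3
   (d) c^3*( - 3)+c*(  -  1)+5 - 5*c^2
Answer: a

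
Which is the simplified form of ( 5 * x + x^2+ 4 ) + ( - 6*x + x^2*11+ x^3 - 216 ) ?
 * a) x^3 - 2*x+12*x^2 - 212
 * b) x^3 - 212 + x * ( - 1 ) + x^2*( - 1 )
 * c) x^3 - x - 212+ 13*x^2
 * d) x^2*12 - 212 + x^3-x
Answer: d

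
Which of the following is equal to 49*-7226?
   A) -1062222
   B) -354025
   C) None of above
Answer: C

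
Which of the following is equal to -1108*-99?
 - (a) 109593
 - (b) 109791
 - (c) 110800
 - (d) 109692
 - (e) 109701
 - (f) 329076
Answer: d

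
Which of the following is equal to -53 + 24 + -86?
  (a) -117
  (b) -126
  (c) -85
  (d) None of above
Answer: d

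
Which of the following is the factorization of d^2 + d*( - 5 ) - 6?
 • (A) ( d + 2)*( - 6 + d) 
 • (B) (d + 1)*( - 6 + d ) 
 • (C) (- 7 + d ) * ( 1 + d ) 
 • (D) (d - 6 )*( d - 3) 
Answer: B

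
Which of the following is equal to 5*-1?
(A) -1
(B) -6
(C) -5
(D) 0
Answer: C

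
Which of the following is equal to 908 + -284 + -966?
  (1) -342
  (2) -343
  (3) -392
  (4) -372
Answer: 1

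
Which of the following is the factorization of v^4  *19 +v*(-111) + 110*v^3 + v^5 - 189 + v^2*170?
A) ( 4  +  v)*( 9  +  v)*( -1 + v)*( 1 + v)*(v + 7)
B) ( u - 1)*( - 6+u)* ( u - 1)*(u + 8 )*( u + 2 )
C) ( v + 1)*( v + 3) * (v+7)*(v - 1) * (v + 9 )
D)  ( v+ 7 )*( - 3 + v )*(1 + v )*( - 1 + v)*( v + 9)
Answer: C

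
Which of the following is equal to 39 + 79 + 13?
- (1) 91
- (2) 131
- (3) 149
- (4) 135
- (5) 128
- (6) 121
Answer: 2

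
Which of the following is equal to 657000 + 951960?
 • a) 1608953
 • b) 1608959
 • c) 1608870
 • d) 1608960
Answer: d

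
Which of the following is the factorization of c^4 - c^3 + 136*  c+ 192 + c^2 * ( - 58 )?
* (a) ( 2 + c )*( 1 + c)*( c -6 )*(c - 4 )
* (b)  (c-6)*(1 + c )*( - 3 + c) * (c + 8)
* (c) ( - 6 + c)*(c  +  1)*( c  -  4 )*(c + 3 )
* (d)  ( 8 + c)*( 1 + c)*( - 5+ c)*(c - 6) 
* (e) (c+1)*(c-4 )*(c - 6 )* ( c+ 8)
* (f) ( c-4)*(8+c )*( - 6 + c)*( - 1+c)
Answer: e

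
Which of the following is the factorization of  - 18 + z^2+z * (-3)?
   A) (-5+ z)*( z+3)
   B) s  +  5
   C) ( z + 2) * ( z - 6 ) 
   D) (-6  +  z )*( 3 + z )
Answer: D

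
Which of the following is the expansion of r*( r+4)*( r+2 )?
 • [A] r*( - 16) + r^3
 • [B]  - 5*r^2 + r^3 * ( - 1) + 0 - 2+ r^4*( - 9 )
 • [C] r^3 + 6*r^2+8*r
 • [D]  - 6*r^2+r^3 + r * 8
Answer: C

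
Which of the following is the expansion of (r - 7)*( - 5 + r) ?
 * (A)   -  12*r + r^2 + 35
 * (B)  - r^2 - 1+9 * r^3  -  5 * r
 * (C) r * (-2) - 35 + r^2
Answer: A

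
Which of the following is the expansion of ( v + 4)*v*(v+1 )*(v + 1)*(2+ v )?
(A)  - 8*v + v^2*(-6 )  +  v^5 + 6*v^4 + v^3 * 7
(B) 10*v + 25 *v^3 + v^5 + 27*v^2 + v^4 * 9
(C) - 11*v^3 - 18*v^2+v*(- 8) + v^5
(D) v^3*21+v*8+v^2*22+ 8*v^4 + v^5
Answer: D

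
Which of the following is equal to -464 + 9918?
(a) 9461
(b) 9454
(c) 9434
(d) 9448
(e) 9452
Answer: b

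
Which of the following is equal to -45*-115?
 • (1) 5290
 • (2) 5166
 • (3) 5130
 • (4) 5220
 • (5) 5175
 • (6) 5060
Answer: 5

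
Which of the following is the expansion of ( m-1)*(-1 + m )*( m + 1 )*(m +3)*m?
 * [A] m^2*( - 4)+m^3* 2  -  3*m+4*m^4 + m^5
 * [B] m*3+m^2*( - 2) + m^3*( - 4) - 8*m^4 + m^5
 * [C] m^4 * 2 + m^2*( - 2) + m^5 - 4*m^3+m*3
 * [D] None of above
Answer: C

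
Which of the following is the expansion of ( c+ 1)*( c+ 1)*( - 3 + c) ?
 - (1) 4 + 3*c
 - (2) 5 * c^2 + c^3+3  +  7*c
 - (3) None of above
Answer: 3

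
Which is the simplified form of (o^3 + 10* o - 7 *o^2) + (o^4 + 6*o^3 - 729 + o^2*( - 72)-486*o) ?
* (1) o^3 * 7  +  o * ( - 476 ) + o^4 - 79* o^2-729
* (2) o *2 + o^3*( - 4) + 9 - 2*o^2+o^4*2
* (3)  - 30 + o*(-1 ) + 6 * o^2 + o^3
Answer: 1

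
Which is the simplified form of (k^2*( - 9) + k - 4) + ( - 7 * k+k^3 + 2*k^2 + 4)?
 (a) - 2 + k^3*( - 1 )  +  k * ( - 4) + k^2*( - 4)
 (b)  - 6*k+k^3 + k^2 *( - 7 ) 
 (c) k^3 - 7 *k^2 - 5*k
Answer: b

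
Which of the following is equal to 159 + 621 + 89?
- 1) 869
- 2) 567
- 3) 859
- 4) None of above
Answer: 1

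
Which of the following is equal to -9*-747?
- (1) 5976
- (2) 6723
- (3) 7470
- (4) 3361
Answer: 2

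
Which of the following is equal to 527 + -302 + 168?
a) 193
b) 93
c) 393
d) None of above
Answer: c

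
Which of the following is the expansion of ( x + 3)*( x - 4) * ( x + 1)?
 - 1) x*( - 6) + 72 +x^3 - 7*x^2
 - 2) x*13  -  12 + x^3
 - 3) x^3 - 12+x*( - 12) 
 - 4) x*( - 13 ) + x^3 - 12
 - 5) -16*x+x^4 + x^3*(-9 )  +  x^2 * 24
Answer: 4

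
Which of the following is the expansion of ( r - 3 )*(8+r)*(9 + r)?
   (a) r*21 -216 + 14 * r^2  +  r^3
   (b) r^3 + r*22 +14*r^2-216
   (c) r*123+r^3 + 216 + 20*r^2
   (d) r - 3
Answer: a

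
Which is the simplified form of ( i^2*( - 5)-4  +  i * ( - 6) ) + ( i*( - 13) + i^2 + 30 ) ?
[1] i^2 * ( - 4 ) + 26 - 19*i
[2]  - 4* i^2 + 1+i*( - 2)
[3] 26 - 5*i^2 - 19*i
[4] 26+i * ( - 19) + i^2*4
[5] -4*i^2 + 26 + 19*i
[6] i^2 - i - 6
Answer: 1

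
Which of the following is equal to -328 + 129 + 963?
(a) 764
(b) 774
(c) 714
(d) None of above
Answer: a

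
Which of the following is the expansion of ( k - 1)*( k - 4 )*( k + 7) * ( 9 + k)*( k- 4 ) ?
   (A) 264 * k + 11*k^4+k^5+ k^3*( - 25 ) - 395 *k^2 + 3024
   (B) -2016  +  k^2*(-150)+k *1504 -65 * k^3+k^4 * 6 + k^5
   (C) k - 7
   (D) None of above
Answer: D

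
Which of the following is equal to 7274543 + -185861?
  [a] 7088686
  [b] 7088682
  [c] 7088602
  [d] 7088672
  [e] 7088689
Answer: b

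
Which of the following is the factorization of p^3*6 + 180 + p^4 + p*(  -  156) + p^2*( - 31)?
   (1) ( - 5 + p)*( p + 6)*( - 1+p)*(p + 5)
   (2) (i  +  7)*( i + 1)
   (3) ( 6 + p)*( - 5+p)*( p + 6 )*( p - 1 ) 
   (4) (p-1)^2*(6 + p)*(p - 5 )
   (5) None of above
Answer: 3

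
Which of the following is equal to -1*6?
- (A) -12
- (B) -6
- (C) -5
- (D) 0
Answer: B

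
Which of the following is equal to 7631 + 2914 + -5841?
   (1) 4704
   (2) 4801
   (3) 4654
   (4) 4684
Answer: 1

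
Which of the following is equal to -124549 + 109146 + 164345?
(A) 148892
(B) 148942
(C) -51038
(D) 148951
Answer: B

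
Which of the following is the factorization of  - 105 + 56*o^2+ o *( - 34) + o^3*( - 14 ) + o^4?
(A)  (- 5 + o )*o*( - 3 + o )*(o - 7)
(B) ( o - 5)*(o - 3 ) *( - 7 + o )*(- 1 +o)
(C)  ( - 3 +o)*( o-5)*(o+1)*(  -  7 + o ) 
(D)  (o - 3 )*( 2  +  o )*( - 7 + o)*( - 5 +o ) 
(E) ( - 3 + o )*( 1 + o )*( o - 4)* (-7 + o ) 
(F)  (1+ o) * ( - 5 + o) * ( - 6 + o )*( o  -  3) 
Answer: C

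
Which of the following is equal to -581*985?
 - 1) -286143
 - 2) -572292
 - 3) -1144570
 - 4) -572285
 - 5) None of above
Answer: 4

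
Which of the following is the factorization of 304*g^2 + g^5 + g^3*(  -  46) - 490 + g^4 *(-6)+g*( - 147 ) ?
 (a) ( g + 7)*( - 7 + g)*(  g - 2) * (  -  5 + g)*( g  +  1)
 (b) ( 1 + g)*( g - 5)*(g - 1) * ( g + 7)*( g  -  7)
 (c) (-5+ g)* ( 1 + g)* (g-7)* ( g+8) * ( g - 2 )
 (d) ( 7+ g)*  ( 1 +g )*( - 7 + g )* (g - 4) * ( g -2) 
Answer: a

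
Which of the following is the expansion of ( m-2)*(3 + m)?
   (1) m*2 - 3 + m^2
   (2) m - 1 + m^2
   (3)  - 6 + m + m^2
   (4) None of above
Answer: 3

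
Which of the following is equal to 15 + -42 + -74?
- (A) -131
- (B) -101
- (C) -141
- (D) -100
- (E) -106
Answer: B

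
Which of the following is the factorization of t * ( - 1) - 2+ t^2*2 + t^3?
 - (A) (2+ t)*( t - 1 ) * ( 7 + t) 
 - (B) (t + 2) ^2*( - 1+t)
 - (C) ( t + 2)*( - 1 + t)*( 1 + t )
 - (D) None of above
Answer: C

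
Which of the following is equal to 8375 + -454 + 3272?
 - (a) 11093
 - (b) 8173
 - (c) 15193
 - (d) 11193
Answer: d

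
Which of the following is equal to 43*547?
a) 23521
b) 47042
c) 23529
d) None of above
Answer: a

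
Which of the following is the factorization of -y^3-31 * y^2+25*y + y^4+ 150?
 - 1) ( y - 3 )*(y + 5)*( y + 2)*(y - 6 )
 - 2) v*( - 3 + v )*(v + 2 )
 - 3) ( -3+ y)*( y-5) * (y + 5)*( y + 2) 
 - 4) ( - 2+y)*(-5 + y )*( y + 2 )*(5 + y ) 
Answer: 3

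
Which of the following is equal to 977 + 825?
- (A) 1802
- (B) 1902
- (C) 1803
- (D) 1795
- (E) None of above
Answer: A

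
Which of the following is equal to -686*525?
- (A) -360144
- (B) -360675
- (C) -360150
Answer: C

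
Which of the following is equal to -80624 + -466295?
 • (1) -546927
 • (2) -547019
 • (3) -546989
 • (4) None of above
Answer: 4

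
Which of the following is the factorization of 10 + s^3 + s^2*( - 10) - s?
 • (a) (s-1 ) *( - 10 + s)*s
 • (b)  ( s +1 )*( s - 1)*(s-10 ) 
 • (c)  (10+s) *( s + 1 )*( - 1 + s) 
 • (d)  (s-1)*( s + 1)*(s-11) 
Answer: b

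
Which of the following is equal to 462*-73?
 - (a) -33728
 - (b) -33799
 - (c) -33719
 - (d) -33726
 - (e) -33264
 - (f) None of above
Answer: d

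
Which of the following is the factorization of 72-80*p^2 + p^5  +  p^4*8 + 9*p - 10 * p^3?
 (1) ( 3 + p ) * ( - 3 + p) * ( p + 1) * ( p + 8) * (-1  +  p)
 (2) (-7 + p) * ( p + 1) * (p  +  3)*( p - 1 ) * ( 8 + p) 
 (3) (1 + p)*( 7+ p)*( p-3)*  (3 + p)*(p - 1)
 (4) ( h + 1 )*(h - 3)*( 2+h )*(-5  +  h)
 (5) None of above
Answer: 1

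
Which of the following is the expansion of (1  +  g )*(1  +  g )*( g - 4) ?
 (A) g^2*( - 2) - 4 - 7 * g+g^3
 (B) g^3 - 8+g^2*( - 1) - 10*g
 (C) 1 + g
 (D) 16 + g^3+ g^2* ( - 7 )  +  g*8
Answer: A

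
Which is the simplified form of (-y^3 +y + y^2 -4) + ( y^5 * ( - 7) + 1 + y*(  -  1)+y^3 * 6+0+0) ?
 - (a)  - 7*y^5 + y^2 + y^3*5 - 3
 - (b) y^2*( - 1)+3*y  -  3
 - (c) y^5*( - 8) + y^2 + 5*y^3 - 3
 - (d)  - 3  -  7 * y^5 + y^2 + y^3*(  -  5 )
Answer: a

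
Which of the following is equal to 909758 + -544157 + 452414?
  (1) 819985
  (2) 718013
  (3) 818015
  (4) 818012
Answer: 3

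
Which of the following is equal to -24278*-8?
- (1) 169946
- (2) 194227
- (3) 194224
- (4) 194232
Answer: 3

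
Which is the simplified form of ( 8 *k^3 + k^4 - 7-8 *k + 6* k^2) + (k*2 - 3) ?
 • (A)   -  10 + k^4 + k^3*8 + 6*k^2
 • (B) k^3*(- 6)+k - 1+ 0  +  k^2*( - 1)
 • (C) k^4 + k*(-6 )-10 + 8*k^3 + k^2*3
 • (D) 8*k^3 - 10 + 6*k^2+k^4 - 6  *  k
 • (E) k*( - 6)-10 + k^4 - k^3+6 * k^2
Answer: D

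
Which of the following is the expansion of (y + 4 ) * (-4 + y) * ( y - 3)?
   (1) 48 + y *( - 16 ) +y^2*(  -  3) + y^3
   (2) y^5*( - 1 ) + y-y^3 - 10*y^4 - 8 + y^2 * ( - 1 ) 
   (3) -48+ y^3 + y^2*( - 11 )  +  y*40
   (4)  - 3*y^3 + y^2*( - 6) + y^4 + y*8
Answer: 1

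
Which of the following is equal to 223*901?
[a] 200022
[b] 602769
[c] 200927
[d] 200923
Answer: d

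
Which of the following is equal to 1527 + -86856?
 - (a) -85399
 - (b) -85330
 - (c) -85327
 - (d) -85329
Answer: d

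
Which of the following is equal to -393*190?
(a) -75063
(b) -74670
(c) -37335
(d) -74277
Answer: b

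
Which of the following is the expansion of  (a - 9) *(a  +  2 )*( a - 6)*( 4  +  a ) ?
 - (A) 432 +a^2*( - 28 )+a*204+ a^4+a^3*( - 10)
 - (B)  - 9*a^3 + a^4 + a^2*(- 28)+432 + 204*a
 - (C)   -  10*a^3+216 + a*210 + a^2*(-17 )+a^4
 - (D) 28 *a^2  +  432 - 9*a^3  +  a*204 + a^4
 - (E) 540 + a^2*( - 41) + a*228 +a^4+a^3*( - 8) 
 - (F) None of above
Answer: B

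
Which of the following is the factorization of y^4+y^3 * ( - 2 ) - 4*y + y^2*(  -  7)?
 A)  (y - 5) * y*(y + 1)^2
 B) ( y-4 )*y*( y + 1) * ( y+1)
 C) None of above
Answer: B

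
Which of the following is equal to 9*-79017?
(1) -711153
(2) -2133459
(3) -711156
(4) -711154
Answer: 1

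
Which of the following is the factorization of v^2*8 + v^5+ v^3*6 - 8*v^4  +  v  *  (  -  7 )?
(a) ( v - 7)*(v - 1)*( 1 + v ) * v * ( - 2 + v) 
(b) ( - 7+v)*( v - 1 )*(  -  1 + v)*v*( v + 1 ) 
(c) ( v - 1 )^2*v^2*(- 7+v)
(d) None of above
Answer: b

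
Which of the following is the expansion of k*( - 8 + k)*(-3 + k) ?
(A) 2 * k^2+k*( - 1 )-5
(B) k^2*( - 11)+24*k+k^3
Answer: B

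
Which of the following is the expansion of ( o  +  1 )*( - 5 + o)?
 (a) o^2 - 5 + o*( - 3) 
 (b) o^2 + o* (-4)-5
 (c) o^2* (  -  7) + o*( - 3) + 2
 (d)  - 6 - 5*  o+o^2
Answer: b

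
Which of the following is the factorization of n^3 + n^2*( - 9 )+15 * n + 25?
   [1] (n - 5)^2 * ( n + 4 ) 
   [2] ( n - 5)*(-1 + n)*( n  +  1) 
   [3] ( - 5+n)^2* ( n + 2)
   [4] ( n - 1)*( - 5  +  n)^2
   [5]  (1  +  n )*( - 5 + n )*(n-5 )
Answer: 5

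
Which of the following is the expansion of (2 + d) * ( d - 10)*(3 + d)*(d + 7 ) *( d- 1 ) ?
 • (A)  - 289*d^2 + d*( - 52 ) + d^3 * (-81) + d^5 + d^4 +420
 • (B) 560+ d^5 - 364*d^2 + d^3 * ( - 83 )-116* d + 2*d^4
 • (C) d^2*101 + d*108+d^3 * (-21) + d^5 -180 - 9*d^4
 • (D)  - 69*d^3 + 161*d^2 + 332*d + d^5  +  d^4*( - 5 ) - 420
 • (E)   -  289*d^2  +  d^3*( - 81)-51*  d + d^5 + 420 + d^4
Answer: A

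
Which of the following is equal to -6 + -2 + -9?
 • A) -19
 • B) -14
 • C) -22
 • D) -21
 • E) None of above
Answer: E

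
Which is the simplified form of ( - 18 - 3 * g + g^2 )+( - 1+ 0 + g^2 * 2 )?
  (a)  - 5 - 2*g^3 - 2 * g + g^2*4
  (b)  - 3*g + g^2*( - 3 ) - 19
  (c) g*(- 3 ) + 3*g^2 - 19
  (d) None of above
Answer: c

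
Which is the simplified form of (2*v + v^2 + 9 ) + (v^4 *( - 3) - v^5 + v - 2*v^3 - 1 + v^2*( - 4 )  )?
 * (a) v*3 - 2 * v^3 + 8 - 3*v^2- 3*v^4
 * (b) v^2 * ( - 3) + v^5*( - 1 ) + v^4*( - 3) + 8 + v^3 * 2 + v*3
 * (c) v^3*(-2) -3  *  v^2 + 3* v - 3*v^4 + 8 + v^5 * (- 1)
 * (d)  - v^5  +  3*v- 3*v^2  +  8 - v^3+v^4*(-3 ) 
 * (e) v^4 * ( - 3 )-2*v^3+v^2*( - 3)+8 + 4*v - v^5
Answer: c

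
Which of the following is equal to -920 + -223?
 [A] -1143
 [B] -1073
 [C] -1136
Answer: A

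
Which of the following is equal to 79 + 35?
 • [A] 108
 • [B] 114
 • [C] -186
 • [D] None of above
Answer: B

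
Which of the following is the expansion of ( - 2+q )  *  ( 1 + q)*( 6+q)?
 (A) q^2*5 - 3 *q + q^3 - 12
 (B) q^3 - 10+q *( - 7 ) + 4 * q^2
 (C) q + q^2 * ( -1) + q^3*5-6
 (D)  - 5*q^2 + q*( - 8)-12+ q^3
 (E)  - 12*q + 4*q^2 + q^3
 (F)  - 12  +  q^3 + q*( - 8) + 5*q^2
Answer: F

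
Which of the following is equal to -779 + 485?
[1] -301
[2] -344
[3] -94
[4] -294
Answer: 4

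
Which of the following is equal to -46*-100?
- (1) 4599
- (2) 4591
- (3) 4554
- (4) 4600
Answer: 4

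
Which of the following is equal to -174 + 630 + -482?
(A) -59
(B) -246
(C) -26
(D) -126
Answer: C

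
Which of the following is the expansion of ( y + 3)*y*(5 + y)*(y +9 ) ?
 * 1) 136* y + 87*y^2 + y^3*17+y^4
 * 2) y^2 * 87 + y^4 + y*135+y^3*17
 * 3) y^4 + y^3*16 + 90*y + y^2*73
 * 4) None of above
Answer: 2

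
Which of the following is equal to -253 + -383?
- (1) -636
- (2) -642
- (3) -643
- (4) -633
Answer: 1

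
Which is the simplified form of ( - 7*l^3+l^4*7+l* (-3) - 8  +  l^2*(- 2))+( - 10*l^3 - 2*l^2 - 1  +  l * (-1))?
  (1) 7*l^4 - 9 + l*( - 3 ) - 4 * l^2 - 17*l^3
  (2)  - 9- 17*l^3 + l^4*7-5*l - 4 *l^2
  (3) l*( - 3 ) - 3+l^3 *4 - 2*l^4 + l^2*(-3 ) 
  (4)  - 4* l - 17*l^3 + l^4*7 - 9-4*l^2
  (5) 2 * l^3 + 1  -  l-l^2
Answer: 4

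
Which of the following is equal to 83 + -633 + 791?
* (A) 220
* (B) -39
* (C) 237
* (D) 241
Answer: D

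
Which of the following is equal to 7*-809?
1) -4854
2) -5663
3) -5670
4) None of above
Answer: 2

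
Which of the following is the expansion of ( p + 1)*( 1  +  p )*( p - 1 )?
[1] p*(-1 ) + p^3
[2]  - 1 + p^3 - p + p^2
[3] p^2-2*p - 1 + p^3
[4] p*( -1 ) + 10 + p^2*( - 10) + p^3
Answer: 2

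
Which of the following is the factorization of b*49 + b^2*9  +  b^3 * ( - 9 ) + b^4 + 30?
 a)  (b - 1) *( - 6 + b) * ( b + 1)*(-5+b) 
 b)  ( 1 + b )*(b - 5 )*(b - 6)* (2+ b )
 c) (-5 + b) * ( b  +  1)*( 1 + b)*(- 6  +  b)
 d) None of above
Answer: c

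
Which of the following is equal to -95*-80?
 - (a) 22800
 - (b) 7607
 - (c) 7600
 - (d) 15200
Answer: c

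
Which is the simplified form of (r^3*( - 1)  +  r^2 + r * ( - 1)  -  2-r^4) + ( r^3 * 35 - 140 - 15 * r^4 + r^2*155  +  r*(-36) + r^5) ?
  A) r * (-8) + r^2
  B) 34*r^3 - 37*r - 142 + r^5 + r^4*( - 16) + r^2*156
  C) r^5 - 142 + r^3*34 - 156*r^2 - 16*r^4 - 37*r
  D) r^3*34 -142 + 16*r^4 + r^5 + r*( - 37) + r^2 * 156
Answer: B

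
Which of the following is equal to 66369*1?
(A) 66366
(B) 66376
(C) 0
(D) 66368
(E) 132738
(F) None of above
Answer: F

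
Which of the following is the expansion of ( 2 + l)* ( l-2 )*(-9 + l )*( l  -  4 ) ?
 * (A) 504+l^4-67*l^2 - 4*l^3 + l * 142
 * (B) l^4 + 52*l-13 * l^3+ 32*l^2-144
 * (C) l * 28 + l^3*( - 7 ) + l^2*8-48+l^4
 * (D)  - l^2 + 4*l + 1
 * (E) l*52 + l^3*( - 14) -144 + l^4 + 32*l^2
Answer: B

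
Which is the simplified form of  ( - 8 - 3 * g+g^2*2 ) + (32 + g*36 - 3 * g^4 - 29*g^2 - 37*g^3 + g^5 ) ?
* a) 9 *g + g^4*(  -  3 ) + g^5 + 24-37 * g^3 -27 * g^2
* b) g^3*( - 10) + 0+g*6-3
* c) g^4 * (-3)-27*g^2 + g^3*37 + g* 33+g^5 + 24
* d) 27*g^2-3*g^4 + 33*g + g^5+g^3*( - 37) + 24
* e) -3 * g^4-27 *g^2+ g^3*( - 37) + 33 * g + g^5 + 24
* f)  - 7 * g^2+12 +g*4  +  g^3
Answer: e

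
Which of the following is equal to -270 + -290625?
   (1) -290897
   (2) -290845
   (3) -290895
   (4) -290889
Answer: 3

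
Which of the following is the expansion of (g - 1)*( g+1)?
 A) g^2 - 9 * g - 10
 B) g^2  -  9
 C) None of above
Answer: C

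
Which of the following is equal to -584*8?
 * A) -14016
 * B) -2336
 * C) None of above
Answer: C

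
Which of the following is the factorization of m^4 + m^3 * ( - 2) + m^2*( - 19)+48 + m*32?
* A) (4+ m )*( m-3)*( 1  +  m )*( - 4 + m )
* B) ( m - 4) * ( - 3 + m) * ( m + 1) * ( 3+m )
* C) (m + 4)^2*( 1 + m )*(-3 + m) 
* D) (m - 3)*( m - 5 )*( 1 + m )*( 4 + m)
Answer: A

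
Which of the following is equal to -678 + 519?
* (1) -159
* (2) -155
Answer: 1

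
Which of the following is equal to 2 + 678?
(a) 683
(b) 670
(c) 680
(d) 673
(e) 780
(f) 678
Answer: c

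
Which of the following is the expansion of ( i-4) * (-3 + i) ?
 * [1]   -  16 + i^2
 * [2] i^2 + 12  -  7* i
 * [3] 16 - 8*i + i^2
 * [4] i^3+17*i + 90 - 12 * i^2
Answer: 2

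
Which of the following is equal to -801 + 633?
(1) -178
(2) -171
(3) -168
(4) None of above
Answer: 3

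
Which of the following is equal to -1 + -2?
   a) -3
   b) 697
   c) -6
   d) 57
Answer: a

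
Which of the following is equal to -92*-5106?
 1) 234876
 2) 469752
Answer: 2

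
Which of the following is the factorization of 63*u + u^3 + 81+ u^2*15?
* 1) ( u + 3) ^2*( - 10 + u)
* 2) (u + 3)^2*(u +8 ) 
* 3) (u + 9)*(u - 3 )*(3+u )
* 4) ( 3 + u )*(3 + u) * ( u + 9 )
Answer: 4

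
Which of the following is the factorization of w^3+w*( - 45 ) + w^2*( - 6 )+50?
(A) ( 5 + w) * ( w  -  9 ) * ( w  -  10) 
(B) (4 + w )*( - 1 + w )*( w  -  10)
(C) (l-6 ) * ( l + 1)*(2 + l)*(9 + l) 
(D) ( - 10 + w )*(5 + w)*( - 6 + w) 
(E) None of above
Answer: E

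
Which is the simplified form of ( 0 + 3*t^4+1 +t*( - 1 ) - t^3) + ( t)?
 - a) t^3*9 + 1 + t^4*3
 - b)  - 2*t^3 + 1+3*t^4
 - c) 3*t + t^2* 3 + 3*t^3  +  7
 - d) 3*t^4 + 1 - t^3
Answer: d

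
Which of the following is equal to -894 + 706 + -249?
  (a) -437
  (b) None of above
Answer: a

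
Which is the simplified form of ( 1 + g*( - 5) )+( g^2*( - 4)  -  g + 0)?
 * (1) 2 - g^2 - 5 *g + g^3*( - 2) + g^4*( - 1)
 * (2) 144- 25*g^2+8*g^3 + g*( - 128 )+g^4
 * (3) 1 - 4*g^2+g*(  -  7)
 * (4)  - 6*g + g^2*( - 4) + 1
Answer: 4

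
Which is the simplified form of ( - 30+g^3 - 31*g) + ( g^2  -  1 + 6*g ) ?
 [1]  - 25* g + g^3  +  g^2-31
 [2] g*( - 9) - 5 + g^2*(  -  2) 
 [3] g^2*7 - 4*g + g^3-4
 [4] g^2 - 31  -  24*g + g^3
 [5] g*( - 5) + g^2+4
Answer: 1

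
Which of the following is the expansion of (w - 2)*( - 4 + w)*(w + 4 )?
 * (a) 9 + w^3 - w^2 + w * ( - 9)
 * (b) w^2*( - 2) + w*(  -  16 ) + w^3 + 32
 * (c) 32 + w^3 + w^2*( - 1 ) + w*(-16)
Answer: b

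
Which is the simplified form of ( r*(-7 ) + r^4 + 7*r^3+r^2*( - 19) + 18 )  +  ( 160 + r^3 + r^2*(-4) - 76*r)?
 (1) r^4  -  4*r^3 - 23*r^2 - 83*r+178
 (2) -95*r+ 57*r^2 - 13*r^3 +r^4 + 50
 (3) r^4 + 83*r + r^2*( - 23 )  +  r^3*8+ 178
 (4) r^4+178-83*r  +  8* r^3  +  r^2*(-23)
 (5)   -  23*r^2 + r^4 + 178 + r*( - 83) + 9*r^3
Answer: 4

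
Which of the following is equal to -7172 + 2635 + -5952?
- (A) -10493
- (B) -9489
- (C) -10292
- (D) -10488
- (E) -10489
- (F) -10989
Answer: E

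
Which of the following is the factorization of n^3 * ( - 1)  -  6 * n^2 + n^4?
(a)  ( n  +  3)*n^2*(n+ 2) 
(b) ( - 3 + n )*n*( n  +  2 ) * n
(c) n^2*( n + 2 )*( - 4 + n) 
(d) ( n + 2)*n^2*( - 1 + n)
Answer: b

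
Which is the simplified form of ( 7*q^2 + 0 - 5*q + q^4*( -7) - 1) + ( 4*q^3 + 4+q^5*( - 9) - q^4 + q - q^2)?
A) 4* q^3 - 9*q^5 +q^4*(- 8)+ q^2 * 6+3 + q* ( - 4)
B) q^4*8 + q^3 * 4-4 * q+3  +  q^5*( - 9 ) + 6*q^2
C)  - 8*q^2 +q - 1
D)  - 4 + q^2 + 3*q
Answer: A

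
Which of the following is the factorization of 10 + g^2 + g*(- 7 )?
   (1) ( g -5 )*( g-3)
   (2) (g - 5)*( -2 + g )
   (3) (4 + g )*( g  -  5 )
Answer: 2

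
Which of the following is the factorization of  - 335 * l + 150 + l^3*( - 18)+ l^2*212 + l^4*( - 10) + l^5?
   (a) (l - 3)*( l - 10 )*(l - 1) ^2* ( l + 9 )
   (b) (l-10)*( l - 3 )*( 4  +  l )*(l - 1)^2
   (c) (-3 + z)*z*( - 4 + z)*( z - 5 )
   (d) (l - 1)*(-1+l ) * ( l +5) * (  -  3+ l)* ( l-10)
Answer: d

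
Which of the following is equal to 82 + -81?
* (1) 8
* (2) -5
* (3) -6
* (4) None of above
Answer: 4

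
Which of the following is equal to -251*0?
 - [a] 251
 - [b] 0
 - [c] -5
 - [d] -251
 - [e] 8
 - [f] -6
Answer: b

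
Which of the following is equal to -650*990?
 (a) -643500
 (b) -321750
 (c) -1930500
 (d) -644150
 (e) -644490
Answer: a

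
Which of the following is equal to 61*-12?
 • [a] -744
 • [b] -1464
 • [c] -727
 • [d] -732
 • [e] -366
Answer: d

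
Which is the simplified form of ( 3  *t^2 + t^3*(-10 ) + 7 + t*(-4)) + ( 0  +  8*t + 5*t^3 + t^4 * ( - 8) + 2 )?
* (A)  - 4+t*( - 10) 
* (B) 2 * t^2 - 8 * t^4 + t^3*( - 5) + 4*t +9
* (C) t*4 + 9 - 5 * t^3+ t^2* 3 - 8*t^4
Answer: C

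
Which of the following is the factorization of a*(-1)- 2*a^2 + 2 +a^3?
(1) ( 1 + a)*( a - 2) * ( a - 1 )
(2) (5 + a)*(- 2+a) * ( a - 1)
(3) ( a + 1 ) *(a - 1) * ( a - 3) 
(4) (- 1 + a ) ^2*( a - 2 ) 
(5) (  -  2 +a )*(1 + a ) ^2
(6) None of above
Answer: 1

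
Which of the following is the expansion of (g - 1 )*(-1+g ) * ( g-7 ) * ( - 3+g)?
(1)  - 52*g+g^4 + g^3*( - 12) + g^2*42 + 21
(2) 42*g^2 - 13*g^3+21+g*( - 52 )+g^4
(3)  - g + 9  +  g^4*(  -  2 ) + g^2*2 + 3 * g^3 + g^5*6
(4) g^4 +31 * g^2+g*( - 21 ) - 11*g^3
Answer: 1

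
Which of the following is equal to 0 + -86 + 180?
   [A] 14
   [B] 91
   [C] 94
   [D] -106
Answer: C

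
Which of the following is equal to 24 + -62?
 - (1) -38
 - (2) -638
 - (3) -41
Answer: 1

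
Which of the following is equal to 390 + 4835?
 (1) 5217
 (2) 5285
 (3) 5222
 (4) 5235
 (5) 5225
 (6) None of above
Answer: 5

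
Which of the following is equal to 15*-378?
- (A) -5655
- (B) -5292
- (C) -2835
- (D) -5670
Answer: D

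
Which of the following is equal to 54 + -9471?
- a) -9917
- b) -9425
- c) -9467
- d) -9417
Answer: d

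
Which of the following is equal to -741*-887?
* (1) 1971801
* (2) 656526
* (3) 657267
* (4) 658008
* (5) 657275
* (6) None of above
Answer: 3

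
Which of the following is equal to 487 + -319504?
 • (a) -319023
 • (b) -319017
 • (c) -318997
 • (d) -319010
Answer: b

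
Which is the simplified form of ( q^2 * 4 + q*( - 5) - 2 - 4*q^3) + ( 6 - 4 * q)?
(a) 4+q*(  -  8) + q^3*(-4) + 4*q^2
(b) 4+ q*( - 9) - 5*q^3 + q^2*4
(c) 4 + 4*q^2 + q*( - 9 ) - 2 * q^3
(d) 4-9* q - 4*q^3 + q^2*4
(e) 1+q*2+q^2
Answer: d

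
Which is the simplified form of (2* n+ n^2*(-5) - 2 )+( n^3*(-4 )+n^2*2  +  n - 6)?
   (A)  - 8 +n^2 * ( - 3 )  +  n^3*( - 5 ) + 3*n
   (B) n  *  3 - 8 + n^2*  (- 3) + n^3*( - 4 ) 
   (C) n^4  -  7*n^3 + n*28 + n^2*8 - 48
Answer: B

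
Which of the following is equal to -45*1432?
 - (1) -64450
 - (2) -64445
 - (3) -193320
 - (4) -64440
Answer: 4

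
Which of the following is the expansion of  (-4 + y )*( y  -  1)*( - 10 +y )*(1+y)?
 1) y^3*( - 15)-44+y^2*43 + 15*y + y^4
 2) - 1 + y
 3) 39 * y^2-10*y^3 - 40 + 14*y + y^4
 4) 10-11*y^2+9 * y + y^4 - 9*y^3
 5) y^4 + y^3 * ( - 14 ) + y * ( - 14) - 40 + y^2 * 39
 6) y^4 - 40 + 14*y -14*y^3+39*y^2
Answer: 6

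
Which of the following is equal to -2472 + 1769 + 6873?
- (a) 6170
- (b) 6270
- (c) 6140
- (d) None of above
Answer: a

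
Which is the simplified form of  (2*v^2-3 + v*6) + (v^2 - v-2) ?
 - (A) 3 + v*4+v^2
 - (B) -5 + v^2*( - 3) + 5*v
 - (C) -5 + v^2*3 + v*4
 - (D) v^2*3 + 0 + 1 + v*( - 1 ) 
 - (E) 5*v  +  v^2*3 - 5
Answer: E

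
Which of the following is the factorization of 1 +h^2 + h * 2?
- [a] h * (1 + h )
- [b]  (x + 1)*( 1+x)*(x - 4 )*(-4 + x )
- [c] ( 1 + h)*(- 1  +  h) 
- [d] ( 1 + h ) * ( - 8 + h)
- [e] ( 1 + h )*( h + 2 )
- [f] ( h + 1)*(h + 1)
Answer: f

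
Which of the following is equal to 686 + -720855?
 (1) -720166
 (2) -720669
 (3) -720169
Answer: 3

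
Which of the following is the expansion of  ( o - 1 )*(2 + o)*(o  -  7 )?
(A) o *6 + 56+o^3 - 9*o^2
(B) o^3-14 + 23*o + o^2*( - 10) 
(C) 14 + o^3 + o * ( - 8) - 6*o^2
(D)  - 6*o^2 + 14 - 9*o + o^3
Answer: D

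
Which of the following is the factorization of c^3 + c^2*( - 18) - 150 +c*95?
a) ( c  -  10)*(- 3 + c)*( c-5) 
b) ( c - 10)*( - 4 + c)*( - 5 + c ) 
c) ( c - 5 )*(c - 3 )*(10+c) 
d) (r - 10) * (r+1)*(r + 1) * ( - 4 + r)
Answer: a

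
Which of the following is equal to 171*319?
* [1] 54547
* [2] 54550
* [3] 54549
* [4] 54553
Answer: 3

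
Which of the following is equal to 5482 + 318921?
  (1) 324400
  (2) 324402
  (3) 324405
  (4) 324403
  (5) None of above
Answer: 4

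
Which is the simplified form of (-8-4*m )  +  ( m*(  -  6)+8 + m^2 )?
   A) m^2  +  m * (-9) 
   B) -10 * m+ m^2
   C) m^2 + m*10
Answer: B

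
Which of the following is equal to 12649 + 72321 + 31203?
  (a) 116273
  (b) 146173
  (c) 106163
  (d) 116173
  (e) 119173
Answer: d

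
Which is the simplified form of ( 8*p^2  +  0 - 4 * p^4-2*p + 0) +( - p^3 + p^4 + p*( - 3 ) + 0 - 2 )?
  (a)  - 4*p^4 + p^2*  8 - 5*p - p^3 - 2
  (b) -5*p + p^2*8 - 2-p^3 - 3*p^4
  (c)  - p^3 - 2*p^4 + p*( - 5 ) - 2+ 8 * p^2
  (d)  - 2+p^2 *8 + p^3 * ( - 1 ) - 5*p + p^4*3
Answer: b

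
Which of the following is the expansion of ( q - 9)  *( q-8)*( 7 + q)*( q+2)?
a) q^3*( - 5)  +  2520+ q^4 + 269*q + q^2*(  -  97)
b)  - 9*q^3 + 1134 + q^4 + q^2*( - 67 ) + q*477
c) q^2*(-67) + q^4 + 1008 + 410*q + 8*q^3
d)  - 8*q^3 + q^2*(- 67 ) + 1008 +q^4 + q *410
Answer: d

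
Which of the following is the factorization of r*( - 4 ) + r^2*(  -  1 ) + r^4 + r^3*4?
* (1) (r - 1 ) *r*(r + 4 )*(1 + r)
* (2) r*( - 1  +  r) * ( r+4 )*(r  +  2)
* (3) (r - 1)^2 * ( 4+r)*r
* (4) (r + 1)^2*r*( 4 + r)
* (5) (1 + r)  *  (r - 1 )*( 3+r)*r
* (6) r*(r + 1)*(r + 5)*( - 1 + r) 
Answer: 1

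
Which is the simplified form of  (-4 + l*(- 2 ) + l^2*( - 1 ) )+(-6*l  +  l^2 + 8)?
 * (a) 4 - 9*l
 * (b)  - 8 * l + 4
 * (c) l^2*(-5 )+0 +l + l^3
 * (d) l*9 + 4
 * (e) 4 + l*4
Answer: b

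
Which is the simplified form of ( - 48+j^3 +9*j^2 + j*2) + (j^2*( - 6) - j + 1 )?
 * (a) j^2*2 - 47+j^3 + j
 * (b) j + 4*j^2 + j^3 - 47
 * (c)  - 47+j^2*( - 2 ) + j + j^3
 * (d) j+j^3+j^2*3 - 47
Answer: d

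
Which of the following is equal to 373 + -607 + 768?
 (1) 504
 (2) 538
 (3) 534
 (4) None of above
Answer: 3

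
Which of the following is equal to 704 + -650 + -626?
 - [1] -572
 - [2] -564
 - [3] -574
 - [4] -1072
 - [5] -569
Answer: 1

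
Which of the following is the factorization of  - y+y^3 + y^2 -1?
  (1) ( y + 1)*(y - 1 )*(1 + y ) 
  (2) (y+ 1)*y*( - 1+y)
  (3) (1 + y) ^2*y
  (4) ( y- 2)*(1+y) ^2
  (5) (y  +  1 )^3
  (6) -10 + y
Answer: 1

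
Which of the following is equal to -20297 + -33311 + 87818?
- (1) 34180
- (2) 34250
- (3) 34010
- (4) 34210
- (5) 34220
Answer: 4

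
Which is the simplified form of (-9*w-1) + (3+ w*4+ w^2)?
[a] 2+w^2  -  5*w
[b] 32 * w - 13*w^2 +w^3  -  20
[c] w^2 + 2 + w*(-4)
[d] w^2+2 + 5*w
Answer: a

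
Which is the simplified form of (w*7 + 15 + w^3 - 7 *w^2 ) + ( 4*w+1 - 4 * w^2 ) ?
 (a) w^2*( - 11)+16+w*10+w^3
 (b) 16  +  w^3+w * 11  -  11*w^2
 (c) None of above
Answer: b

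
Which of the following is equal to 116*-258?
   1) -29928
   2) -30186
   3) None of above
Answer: 1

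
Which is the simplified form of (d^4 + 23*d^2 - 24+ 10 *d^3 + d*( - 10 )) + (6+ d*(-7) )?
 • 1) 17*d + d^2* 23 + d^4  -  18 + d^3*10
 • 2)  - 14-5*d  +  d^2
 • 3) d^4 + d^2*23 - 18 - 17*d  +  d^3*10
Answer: 3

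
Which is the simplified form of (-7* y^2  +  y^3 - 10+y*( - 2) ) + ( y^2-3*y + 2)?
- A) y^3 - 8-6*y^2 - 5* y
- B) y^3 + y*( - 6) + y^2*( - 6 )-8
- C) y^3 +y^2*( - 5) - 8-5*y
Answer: A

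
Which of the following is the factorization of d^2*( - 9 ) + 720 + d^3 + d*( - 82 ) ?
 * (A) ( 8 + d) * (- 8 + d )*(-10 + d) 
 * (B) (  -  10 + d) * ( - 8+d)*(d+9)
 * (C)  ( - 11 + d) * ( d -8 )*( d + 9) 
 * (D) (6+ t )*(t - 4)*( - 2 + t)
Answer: B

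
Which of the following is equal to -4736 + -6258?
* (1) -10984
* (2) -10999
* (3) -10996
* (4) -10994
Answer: 4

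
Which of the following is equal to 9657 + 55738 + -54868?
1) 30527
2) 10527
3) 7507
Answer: 2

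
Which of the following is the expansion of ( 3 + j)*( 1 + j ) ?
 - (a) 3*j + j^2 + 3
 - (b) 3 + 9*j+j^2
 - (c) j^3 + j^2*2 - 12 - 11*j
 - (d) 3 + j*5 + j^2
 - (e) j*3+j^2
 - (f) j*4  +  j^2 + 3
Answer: f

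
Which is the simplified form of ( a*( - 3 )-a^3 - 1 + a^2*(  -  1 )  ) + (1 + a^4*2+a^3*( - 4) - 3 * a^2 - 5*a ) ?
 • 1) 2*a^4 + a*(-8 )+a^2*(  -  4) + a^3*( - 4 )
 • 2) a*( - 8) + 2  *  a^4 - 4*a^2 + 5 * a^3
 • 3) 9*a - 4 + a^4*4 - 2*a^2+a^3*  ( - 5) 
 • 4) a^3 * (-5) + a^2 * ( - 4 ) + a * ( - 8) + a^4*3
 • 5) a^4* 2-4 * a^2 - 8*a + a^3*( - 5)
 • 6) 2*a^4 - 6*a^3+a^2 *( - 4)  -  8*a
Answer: 5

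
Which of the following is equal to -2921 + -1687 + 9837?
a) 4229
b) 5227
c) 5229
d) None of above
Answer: c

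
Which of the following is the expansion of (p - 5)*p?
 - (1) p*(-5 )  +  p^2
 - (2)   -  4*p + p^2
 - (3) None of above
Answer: 1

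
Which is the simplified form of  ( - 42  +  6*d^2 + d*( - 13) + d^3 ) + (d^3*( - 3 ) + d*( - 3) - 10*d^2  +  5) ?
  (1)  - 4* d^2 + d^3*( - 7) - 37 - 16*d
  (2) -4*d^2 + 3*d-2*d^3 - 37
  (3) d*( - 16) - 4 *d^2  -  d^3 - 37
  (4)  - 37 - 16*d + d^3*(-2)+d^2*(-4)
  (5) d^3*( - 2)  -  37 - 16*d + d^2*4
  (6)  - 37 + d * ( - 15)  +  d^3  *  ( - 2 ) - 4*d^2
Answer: 4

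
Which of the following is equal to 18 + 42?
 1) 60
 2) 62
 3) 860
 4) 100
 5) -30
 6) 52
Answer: 1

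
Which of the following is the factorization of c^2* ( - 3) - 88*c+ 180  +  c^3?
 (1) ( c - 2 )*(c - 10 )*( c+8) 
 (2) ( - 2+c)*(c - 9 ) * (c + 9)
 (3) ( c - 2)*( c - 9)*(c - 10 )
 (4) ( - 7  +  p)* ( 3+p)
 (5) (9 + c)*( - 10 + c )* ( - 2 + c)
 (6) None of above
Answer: 5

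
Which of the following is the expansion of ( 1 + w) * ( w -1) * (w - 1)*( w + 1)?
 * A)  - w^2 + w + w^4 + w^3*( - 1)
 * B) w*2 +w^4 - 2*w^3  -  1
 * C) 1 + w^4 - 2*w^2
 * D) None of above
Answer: C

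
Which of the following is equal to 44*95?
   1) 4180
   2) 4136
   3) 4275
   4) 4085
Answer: 1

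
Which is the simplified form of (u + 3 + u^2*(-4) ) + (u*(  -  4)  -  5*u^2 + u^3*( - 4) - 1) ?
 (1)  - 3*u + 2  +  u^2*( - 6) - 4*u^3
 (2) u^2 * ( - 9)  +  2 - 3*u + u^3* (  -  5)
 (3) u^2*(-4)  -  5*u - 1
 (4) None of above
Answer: 4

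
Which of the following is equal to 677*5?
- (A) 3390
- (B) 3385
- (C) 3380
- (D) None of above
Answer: B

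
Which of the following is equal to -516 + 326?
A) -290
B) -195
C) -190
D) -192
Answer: C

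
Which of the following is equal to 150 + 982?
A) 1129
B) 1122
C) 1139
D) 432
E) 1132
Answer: E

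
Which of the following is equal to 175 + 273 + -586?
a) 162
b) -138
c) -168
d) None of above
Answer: b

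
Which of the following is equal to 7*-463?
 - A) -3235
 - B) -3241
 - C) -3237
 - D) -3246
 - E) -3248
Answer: B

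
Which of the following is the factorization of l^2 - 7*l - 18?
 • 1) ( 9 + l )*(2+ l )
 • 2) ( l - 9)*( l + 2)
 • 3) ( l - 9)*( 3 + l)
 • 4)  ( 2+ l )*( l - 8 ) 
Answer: 2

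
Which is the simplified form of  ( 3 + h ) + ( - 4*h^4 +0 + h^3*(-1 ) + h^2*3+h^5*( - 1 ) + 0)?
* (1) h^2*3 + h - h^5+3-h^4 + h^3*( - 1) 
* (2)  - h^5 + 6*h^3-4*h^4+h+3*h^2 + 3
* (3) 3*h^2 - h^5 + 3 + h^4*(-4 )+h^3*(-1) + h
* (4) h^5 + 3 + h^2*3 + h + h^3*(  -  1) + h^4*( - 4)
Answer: 3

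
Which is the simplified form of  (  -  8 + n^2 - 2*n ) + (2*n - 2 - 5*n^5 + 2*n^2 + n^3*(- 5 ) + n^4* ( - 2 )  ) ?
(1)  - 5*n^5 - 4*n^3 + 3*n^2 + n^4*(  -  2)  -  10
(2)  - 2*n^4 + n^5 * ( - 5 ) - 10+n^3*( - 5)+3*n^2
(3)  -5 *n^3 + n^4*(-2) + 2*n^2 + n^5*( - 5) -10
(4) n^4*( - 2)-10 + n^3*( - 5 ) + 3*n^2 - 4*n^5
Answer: 2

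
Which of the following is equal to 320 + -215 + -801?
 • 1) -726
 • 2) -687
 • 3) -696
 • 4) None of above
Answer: 3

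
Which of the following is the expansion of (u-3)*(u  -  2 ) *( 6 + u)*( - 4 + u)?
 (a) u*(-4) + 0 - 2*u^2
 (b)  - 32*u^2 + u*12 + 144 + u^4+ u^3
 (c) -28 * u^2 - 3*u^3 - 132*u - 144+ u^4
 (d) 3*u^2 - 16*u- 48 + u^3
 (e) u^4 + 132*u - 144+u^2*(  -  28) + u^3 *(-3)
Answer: e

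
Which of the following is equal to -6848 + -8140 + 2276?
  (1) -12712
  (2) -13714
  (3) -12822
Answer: 1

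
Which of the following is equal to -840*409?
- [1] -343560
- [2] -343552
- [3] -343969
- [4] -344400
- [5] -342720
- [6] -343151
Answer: 1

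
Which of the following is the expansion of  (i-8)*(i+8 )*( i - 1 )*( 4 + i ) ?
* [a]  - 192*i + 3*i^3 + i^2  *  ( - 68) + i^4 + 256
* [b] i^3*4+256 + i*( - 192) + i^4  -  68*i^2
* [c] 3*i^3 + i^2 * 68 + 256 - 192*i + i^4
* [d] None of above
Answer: a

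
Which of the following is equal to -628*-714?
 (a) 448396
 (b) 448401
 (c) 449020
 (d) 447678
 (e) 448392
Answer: e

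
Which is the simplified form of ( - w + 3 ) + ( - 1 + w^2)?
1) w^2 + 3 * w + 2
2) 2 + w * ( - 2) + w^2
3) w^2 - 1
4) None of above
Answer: 4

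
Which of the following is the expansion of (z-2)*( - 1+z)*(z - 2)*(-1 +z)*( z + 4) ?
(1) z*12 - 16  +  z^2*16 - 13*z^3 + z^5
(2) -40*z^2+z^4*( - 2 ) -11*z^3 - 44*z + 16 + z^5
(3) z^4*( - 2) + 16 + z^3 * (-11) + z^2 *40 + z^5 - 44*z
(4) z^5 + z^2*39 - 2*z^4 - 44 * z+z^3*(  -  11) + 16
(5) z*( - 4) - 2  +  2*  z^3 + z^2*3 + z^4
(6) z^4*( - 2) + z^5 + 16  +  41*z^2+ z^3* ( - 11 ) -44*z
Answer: 3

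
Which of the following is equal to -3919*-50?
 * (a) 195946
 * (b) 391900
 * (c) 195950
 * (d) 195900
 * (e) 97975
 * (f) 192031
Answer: c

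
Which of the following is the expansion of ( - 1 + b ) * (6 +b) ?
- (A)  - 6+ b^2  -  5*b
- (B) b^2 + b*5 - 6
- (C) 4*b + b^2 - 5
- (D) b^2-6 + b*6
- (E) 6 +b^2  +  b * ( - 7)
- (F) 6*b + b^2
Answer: B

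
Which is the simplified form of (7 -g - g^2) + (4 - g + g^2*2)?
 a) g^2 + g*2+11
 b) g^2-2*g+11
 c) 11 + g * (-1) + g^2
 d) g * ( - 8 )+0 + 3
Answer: b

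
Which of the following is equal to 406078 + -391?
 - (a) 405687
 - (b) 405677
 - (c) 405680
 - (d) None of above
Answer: a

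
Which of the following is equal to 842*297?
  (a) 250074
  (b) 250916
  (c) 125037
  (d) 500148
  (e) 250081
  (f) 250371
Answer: a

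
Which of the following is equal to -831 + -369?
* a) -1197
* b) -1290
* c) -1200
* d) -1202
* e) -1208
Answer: c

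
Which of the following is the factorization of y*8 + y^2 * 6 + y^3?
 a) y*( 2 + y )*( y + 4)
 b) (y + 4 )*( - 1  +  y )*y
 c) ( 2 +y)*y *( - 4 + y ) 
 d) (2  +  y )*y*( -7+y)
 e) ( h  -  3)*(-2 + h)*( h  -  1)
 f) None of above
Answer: a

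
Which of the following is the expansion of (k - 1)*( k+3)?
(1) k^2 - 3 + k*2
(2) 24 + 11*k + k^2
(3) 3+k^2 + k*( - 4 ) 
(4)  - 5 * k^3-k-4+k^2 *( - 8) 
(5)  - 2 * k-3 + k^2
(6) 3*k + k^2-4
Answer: 1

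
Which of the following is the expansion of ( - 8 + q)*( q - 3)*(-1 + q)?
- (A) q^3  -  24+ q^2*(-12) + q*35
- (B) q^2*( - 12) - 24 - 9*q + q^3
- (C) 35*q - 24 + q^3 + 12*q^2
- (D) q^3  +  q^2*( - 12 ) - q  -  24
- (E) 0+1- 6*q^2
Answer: A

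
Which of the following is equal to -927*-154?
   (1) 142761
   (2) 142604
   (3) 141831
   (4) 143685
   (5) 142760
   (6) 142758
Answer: 6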